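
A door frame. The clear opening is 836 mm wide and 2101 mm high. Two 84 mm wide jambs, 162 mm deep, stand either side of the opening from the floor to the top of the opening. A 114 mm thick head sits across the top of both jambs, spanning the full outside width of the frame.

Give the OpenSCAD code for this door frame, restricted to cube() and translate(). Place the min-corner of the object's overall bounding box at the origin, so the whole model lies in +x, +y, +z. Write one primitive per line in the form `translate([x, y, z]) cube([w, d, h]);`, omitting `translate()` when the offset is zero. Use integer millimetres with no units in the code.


cube([84, 162, 2101]);
translate([920, 0, 0]) cube([84, 162, 2101]);
translate([0, 0, 2101]) cube([1004, 162, 114]);


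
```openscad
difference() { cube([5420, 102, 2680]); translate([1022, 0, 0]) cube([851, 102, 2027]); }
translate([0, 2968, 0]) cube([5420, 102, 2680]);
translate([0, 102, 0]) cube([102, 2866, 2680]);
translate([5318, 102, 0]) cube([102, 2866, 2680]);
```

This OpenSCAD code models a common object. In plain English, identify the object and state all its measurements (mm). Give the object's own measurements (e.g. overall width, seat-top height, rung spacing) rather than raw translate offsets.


A single room: four walls, each 2680 mm tall and 102 mm thick, enclosing an outside footprint 5420×3070 mm (x × y), no floor or roof. The front and back walls (−y and +y sides) run the full x-width; the side walls fit between their inner faces. A door opening 851 mm wide and 2027 mm tall is cut through the front wall from the floor up, its −x edge 1022 mm from the wall's −x end.


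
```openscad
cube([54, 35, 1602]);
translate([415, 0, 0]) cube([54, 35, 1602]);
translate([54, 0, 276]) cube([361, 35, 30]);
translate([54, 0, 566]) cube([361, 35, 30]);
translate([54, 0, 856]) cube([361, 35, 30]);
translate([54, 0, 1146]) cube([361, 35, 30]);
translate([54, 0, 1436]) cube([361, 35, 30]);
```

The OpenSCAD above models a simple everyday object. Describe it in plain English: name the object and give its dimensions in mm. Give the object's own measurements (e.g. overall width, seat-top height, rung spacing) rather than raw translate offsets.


A straight ladder. Two 54×35 mm vertical rails, 1602 mm tall, stand 469 mm apart (outside-to-outside) with their front faces coplanar on the −y side. 5 rungs, each 35 mm deep and 30 mm tall, span between the inner faces of the rails, front faces flush with the rails. The lowest rung's underside is at z = 276 mm and rungs are spaced 290 mm apart (underside to underside).


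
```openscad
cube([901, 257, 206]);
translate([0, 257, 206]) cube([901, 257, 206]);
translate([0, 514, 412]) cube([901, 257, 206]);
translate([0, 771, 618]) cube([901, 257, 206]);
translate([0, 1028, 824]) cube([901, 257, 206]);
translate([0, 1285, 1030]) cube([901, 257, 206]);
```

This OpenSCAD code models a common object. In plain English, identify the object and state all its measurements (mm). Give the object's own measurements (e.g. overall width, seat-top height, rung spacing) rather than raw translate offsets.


A straight staircase of 6 solid steps. Each step is 901 mm wide (x), 257 mm deep (y, the going) and 206 mm tall (the rise). The first step rests on the floor; each subsequent step sits one going further in +y and one rise higher in +z, directly behind and above the previous step with no overlap.


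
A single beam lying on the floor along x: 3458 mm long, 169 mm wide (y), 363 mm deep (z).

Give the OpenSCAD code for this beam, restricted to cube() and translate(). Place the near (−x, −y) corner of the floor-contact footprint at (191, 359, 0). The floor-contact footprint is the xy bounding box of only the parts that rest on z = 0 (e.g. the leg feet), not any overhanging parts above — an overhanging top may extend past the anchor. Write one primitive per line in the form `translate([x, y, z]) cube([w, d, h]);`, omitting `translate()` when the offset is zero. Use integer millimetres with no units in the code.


translate([191, 359, 0]) cube([3458, 169, 363]);


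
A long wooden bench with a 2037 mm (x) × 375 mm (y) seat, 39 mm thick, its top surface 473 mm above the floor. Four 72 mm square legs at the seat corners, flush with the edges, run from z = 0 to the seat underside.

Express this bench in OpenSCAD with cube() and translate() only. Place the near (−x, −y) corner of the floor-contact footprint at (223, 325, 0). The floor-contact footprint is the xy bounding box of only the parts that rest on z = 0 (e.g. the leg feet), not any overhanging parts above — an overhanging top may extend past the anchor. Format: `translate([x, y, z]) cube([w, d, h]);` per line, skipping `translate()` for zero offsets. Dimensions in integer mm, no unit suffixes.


translate([223, 325, 434]) cube([2037, 375, 39]);
translate([223, 325, 0]) cube([72, 72, 434]);
translate([223, 628, 0]) cube([72, 72, 434]);
translate([2188, 325, 0]) cube([72, 72, 434]);
translate([2188, 628, 0]) cube([72, 72, 434]);


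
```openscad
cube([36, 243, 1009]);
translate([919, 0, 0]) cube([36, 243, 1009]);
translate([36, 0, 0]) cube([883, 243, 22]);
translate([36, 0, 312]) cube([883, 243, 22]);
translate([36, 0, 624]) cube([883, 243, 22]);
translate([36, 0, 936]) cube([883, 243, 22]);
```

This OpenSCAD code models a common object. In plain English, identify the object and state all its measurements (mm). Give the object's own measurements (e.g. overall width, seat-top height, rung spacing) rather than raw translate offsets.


An open bookshelf. Two side panels, each 36 mm thick, 243 mm deep and 1009 mm tall, stand 955 mm apart (outside-to-outside). Between them sit 4 shelves, each 22 mm thick and 243 mm deep, spanning the full gap between the sides. The bottom shelf rests on the floor (its underside at z = 0) and the clear gap between one shelf's top and the next shelf's underside is 290 mm.


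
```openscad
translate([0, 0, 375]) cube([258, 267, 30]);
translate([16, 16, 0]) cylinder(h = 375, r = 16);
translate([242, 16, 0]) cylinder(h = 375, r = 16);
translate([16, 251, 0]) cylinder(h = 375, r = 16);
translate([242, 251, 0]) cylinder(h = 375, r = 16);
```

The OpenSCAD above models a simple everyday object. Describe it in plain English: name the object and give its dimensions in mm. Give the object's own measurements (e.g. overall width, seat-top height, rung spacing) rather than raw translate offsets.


A simple wooden stool: a rectangular seat 258 mm (x) by 267 mm (y), 30 mm thick, top face at z = 405 mm, on four round legs, each 32 mm in diameter. The legs rest on z = 0, each leg's axis is inset half a diameter from the nearest pair of seat edges (so the leg's bounding box is flush with the corner).


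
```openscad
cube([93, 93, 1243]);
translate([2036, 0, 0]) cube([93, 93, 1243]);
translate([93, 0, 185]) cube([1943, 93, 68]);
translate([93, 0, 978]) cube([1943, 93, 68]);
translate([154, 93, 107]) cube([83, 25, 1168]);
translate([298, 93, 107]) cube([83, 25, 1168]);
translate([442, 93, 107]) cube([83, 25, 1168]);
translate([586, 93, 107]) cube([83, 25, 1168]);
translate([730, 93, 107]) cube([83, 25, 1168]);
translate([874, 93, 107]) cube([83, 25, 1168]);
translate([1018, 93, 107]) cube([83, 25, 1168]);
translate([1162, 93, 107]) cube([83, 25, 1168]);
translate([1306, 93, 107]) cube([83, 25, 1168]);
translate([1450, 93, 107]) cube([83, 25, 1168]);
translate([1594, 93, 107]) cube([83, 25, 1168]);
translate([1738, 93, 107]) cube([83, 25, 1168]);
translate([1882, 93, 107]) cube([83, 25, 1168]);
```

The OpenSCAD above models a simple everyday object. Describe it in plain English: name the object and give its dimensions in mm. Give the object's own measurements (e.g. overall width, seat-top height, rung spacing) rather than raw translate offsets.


A fence section. Two 93×93 mm posts, 1243 mm tall, stand on the floor with a clear span of 1943 mm between their inner faces. Two horizontal rails of 93×68 mm section span the gap between the posts with their undersides at z = 185 mm and z = 978 mm, flush with the posts' −y face. 13 pickets, each 83 mm wide, 25 mm thick and 1168 mm tall, are fixed to the +y face of the rails with their bottoms at z = 107 mm, spaced across the span with a 61 mm gap after the −x post and between neighbouring pickets, with 71 mm left before the +x post.


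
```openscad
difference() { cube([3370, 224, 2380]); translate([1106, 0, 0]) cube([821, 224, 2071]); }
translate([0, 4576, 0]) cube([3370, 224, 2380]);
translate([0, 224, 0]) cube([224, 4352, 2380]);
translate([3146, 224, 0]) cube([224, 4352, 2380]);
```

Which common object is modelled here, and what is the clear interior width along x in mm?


A single room. The interior width is 2922 mm.

Four walls enclosing a rectangle with a door in the front wall — a room. Outside width 3370 minus two 224 mm walls gives 2922 mm.


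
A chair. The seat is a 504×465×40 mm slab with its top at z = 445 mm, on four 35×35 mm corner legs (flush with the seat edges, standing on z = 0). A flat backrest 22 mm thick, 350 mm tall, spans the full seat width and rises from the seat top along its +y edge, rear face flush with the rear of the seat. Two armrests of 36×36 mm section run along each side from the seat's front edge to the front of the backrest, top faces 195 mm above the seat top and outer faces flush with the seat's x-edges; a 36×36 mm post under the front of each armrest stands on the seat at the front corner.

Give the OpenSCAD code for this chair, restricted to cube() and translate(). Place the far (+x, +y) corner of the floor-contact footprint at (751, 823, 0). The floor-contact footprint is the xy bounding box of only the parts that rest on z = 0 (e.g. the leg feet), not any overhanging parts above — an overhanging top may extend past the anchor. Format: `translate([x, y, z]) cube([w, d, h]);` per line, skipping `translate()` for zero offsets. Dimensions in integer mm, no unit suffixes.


translate([247, 358, 405]) cube([504, 465, 40]);
translate([247, 358, 0]) cube([35, 35, 405]);
translate([716, 358, 0]) cube([35, 35, 405]);
translate([247, 788, 0]) cube([35, 35, 405]);
translate([716, 788, 0]) cube([35, 35, 405]);
translate([247, 801, 445]) cube([504, 22, 350]);
translate([247, 358, 604]) cube([36, 443, 36]);
translate([715, 358, 604]) cube([36, 443, 36]);
translate([247, 358, 445]) cube([36, 36, 159]);
translate([715, 358, 445]) cube([36, 36, 159]);


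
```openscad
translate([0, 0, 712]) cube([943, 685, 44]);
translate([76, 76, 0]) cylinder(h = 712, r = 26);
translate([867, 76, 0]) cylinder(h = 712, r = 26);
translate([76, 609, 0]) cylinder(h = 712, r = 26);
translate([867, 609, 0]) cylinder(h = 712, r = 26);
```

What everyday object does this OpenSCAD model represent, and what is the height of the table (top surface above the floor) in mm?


A table. The table height is 756 mm.

A 943×685×44 slab sits at z = 712 on four Ø52 mm round legs — a table. The top surface is at 712 + 44 = 756 mm.


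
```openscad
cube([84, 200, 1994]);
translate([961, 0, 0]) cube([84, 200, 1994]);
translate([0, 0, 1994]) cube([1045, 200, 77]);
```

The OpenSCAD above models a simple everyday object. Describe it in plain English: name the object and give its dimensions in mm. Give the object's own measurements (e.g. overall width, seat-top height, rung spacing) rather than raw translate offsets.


A door frame. The clear opening is 877 mm wide and 1994 mm high. Two 84 mm wide jambs, 200 mm deep, stand either side of the opening from the floor to the top of the opening. A 77 mm thick head sits across the top of both jambs, spanning the full outside width of the frame.


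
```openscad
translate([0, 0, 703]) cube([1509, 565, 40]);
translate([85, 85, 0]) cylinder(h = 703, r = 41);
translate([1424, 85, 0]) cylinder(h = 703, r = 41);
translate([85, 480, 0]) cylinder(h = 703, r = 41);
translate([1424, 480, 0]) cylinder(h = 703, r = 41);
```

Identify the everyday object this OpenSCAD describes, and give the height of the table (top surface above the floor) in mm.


A table. The table height is 743 mm.

A 1509×565×40 slab sits at z = 703 on four Ø82 mm round legs — a table. The top surface is at 703 + 40 = 743 mm.


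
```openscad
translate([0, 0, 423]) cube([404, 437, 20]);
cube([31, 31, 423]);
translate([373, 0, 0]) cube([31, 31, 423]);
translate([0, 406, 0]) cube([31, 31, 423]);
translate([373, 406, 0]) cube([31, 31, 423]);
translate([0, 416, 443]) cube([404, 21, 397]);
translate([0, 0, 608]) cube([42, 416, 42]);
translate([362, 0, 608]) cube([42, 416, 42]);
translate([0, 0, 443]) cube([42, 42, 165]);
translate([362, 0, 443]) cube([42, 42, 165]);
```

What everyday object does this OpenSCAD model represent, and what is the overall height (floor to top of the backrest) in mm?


A chair. The overall height is 840 mm.

A slab on four corner posts with a tall panel at the back — a chair. The seat slab sits at z = 423 with thickness 20, and the 397 mm backrest starts at the seat top, so the overall height is 423 + 20 + 397 = 840 mm.


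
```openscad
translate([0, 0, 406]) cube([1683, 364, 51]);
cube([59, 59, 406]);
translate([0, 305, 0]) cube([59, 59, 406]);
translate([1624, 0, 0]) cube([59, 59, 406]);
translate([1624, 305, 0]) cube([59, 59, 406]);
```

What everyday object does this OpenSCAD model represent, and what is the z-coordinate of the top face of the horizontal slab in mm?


A bench. The seat-top height is 457 mm.

A long slab on four corner posts — a bench. The slab sits at z = 406 with thickness 51, so the top is 406 + 51 = 457 mm.


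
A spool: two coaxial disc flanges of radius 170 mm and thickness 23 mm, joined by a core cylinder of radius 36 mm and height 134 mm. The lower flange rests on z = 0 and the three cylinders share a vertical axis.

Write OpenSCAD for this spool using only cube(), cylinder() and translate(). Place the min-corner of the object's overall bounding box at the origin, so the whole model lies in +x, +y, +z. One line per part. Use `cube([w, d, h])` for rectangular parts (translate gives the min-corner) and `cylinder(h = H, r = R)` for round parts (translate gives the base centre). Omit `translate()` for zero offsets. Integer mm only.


translate([170, 170, 0]) cylinder(h = 23, r = 170);
translate([170, 170, 23]) cylinder(h = 134, r = 36);
translate([170, 170, 157]) cylinder(h = 23, r = 170);


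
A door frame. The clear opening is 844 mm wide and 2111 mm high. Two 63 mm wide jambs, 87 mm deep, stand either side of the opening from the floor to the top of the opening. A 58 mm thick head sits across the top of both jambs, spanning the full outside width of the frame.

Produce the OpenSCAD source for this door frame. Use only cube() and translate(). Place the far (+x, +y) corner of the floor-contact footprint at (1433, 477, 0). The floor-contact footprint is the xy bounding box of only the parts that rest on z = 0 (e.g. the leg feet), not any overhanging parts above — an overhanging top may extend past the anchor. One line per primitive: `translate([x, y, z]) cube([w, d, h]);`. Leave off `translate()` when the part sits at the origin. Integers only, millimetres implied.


translate([463, 390, 0]) cube([63, 87, 2111]);
translate([1370, 390, 0]) cube([63, 87, 2111]);
translate([463, 390, 2111]) cube([970, 87, 58]);


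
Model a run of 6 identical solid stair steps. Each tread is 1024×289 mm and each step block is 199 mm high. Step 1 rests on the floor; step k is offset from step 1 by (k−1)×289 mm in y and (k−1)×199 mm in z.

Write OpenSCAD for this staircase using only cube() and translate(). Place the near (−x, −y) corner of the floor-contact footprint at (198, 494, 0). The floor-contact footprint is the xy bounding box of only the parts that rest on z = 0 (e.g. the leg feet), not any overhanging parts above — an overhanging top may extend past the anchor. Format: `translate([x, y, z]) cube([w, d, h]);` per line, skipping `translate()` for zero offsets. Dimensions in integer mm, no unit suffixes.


translate([198, 494, 0]) cube([1024, 289, 199]);
translate([198, 783, 199]) cube([1024, 289, 199]);
translate([198, 1072, 398]) cube([1024, 289, 199]);
translate([198, 1361, 597]) cube([1024, 289, 199]);
translate([198, 1650, 796]) cube([1024, 289, 199]);
translate([198, 1939, 995]) cube([1024, 289, 199]);


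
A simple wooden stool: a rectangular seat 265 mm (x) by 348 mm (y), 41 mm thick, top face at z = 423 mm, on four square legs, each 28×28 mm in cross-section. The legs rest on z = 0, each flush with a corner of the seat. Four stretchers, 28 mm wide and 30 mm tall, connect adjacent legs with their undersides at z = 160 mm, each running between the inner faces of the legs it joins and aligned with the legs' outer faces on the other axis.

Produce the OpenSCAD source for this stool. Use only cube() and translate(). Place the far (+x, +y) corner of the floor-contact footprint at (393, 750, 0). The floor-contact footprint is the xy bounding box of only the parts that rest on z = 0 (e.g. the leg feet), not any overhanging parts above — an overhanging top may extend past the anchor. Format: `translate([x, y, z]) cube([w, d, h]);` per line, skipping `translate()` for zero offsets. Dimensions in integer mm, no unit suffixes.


translate([128, 402, 382]) cube([265, 348, 41]);
translate([128, 402, 0]) cube([28, 28, 382]);
translate([365, 402, 0]) cube([28, 28, 382]);
translate([128, 722, 0]) cube([28, 28, 382]);
translate([365, 722, 0]) cube([28, 28, 382]);
translate([156, 402, 160]) cube([209, 28, 30]);
translate([156, 722, 160]) cube([209, 28, 30]);
translate([128, 430, 160]) cube([28, 292, 30]);
translate([365, 430, 160]) cube([28, 292, 30]);


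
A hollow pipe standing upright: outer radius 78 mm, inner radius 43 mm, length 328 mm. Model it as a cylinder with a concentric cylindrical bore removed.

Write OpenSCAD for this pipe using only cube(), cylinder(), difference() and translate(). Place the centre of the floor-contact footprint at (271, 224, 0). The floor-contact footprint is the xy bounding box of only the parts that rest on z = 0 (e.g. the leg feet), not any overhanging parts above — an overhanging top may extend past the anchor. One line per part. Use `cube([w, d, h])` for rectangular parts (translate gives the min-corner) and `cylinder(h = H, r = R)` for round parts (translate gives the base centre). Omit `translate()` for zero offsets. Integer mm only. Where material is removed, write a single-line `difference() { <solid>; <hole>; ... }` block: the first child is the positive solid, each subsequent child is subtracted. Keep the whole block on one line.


difference() { translate([271, 224, 0]) cylinder(h = 328, r = 78); translate([271, 224, 0]) cylinder(h = 328, r = 43); }


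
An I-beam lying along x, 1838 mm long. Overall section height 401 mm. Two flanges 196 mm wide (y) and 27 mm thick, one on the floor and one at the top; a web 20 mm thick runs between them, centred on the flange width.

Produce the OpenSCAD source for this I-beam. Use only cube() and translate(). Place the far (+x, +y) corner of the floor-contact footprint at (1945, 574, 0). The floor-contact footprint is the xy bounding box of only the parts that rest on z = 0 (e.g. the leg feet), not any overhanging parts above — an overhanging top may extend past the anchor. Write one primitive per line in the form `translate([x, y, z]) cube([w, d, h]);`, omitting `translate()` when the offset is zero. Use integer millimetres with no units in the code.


translate([107, 378, 0]) cube([1838, 196, 27]);
translate([107, 466, 27]) cube([1838, 20, 347]);
translate([107, 378, 374]) cube([1838, 196, 27]);


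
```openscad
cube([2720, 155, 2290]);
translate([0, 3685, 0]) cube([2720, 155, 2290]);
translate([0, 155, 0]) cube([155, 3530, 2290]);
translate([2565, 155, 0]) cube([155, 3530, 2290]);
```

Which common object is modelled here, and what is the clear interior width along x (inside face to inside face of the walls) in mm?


A house (or room) frame. The interior width is 2410 mm.

Four 2290 mm walls enclosing a rectangle with no floor or roof — a room or house frame. Outside width is 2720 mm and wall thickness is 155 mm, so the interior width is 2720 − 2 × 155 = 2410 mm.


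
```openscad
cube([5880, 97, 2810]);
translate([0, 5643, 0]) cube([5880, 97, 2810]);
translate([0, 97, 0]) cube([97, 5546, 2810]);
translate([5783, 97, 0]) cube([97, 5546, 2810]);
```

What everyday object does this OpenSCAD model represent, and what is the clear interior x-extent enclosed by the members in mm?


A house (or room) frame. The interior width is 5686 mm.

Four 2810 mm walls enclosing a rectangle with no floor or roof — a room or house frame. Outside width is 5880 mm and wall thickness is 97 mm, so the interior width is 5880 − 2 × 97 = 5686 mm.


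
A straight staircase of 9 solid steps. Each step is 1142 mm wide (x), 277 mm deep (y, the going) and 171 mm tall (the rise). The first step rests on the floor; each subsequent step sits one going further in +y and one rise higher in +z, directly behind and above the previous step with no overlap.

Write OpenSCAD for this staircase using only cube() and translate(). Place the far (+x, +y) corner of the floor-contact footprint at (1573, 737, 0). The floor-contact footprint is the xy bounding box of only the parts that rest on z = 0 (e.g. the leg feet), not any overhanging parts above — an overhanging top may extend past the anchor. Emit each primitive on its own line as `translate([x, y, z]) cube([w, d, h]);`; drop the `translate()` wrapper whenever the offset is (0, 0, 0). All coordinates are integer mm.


translate([431, 460, 0]) cube([1142, 277, 171]);
translate([431, 737, 171]) cube([1142, 277, 171]);
translate([431, 1014, 342]) cube([1142, 277, 171]);
translate([431, 1291, 513]) cube([1142, 277, 171]);
translate([431, 1568, 684]) cube([1142, 277, 171]);
translate([431, 1845, 855]) cube([1142, 277, 171]);
translate([431, 2122, 1026]) cube([1142, 277, 171]);
translate([431, 2399, 1197]) cube([1142, 277, 171]);
translate([431, 2676, 1368]) cube([1142, 277, 171]);


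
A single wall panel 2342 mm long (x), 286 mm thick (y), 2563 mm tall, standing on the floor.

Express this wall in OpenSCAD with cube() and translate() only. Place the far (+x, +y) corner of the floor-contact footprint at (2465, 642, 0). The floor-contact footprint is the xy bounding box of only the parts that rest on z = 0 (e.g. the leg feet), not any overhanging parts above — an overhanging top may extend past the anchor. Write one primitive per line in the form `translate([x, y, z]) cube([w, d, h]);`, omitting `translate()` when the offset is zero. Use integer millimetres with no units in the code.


translate([123, 356, 0]) cube([2342, 286, 2563]);


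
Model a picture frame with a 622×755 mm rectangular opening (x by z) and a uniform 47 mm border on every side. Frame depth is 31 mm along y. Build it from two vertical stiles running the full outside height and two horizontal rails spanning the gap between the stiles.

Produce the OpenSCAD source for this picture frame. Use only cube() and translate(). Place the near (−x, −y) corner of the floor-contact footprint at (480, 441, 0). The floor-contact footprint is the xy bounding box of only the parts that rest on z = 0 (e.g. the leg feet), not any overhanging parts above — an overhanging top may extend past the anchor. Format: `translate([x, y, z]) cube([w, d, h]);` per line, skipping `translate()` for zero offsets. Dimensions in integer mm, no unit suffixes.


translate([480, 441, 0]) cube([47, 31, 849]);
translate([1149, 441, 0]) cube([47, 31, 849]);
translate([527, 441, 0]) cube([622, 31, 47]);
translate([527, 441, 802]) cube([622, 31, 47]);


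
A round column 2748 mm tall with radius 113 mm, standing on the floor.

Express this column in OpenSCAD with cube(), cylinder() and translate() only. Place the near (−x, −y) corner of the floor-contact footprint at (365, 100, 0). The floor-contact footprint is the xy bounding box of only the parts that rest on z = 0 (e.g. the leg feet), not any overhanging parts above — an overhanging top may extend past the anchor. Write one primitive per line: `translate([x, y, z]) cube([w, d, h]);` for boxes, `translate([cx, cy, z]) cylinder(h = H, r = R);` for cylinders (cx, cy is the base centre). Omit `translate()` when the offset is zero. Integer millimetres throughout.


translate([478, 213, 0]) cylinder(h = 2748, r = 113);


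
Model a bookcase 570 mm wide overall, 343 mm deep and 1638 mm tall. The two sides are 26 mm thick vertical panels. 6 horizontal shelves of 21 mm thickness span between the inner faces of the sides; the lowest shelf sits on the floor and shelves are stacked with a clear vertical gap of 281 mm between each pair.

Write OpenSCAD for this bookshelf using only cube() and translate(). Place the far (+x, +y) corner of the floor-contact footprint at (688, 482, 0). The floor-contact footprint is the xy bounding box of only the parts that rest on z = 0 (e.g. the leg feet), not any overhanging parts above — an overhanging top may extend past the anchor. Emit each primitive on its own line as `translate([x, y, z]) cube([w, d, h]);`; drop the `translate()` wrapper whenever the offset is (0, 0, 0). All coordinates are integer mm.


translate([118, 139, 0]) cube([26, 343, 1638]);
translate([662, 139, 0]) cube([26, 343, 1638]);
translate([144, 139, 0]) cube([518, 343, 21]);
translate([144, 139, 302]) cube([518, 343, 21]);
translate([144, 139, 604]) cube([518, 343, 21]);
translate([144, 139, 906]) cube([518, 343, 21]);
translate([144, 139, 1208]) cube([518, 343, 21]);
translate([144, 139, 1510]) cube([518, 343, 21]);


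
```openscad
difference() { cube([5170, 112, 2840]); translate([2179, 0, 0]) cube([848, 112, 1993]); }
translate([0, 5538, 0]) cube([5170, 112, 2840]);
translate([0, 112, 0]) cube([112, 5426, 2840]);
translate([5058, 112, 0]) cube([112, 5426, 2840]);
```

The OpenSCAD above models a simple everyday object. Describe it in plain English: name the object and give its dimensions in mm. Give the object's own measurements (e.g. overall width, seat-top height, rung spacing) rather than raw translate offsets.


A single room: four walls, each 2840 mm tall and 112 mm thick, enclosing an outside footprint 5170×5650 mm (x × y), no floor or roof. The front and back walls (−y and +y sides) run the full x-width; the side walls fit between their inner faces. A door opening 848 mm wide and 1993 mm tall is cut through the front wall from the floor up, its −x edge 2179 mm from the wall's −x end.


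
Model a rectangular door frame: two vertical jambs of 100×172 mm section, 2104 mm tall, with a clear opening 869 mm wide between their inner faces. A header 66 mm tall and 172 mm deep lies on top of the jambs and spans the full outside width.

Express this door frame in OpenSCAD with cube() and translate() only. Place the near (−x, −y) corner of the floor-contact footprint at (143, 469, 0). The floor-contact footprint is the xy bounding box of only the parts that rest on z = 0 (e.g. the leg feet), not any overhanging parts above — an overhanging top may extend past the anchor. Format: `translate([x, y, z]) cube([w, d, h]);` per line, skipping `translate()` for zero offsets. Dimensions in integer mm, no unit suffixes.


translate([143, 469, 0]) cube([100, 172, 2104]);
translate([1112, 469, 0]) cube([100, 172, 2104]);
translate([143, 469, 2104]) cube([1069, 172, 66]);


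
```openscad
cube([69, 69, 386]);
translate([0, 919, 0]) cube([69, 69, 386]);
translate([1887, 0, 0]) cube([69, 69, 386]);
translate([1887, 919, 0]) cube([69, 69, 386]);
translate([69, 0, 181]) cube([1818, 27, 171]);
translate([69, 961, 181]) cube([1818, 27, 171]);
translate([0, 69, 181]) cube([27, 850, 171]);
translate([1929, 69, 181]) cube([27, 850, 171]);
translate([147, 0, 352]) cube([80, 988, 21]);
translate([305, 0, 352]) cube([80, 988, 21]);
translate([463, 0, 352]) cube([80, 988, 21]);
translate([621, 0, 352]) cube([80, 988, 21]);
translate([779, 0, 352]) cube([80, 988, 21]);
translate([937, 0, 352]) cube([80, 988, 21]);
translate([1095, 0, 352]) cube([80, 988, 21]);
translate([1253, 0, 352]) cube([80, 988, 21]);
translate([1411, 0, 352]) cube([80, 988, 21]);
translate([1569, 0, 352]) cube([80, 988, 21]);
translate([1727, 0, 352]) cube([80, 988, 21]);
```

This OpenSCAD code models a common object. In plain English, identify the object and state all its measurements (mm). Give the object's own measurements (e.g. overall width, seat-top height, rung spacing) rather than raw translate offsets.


A bed frame 1956 mm long (x) by 988 mm wide (y). Four 69×69 mm corner posts, 386 mm tall, at the corners of the footprint. Four rails of 27 mm thickness and 171 mm height run between adjacent posts with their undersides at z = 181 mm, their outer faces flush with the outside of the frame (the two x-running rails run between the posts' inner faces; the two y-running rails run between the posts' inner faces). 11 slats, each 80 mm wide (x) and 21 mm thick, lie across the top of the two x-running rails, running the full 988 mm width of the frame in y; along x they sit between the end posts with a 78 mm gap after the −x posts and between neighbouring slats, leaving 80 mm before the +x posts.


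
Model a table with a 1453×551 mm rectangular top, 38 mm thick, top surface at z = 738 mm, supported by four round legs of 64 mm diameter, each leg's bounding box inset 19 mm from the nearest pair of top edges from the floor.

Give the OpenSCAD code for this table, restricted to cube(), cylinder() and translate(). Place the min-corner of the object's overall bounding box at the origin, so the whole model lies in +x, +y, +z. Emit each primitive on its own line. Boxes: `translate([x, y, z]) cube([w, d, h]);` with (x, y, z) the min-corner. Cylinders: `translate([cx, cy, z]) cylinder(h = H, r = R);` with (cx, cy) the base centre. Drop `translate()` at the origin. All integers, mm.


translate([0, 0, 700]) cube([1453, 551, 38]);
translate([51, 51, 0]) cylinder(h = 700, r = 32);
translate([1402, 51, 0]) cylinder(h = 700, r = 32);
translate([51, 500, 0]) cylinder(h = 700, r = 32);
translate([1402, 500, 0]) cylinder(h = 700, r = 32);


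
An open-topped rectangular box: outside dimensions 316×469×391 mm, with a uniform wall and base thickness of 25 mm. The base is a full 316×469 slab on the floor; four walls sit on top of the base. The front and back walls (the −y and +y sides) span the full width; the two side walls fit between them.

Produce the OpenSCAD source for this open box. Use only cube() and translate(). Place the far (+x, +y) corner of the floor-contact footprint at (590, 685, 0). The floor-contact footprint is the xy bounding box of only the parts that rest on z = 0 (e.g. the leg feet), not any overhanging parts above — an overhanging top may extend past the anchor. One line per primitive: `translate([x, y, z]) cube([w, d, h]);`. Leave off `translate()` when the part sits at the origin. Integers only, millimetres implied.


translate([274, 216, 0]) cube([316, 469, 25]);
translate([274, 216, 25]) cube([316, 25, 366]);
translate([274, 660, 25]) cube([316, 25, 366]);
translate([274, 241, 25]) cube([25, 419, 366]);
translate([565, 241, 25]) cube([25, 419, 366]);


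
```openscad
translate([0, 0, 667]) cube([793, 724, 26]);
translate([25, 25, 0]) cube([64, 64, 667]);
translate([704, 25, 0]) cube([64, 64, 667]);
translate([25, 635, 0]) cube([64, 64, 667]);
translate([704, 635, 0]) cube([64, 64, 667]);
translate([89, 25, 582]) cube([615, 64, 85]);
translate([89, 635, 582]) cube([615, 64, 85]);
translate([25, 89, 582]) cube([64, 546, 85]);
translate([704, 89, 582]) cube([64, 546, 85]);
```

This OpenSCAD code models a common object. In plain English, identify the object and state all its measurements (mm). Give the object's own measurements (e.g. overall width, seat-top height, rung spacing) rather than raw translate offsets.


A rectangular dining table. The top is 793×724×26 mm with its upper surface at z = 693 mm. It stands on four 64×64 mm square legs, each inset 25 mm from the nearest pair of top edges, running from the floor to the underside of the top. Four apron rails, 64 mm thick and 85 mm tall, run between adjacent legs with their top edges flush with the underside of the top and their outer faces flush with the legs' outer faces.


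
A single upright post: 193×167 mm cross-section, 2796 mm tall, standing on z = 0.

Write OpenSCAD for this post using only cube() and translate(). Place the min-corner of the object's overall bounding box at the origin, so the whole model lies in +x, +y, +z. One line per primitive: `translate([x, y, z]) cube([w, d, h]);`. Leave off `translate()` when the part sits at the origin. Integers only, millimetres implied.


cube([193, 167, 2796]);


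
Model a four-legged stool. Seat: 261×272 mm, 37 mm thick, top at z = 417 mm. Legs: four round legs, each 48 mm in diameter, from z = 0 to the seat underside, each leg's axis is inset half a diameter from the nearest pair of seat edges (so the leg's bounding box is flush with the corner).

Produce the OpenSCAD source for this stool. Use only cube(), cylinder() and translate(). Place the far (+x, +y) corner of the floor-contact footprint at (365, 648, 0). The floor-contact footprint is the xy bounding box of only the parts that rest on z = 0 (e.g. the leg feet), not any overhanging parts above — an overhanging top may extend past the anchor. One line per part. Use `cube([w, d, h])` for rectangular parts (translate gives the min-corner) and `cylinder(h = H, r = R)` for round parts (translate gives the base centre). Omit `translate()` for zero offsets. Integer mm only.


// leg_h = 417 - 37 = 380
translate([104, 376, 380]) cube([261, 272, 37]);
translate([128, 400, 0]) cylinder(h = 380, r = 24);
translate([341, 400, 0]) cylinder(h = 380, r = 24);
translate([128, 624, 0]) cylinder(h = 380, r = 24);
translate([341, 624, 0]) cylinder(h = 380, r = 24);


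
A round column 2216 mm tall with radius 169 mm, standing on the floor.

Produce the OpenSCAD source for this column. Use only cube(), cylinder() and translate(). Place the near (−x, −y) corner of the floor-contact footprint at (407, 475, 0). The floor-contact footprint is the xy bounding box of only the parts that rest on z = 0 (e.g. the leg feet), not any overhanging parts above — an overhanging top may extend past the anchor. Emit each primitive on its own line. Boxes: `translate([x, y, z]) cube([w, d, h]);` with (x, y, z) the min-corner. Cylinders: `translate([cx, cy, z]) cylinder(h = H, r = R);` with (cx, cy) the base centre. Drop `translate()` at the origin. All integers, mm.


translate([576, 644, 0]) cylinder(h = 2216, r = 169);


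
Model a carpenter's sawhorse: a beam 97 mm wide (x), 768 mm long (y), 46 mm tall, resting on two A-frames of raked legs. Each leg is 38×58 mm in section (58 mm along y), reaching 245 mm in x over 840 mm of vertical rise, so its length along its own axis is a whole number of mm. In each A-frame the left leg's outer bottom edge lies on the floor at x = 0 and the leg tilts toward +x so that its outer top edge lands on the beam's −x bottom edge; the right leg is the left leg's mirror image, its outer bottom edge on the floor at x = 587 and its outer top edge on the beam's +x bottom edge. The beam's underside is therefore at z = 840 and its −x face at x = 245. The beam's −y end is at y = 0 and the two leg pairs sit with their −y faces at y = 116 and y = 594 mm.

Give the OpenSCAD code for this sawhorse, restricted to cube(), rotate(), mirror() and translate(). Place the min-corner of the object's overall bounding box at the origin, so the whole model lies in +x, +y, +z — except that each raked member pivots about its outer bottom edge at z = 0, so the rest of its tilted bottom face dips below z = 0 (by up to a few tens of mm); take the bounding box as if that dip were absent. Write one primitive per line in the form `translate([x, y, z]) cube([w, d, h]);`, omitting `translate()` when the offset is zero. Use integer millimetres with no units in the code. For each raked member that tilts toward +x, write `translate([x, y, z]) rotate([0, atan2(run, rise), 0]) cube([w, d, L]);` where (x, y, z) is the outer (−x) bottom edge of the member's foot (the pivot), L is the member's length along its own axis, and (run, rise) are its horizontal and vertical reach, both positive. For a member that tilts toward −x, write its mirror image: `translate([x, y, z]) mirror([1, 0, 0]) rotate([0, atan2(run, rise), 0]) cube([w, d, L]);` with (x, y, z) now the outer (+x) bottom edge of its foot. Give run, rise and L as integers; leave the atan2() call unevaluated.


// leg length = √(245² + 840²) = 875
// right-leg outer foot x = 2·245 + 97 = 587
// beam min-corner = (245, 0, 840)
translate([245, 0, 840]) cube([97, 768, 46]);
translate([0, 116, 0]) rotate([0, atan2(245, 840), 0]) cube([38, 58, 875]);
translate([587, 116, 0]) mirror([1, 0, 0]) rotate([0, atan2(245, 840), 0]) cube([38, 58, 875]);
translate([0, 594, 0]) rotate([0, atan2(245, 840), 0]) cube([38, 58, 875]);
translate([587, 594, 0]) mirror([1, 0, 0]) rotate([0, atan2(245, 840), 0]) cube([38, 58, 875]);


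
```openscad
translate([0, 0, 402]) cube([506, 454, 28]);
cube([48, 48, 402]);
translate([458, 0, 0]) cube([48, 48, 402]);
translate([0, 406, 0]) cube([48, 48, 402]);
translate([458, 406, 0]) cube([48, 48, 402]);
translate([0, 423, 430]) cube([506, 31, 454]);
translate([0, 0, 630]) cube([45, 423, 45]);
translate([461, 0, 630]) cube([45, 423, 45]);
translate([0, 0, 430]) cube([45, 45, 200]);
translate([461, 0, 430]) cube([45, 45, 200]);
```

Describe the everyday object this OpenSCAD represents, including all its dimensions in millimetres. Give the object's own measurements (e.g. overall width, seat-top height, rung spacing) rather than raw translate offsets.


A chair. The seat is a 506×454×28 mm slab with its top at z = 430 mm, on four 48×48 mm corner legs (flush with the seat edges, standing on z = 0). A flat backrest 31 mm thick, 454 mm tall, spans the full seat width and rises from the seat top along its +y edge, rear face flush with the rear of the seat. Two armrests of 45×45 mm section run along each side from the seat's front edge to the front of the backrest, top faces 245 mm above the seat top and outer faces flush with the seat's x-edges; a 45×45 mm post under the front of each armrest stands on the seat at the front corner.


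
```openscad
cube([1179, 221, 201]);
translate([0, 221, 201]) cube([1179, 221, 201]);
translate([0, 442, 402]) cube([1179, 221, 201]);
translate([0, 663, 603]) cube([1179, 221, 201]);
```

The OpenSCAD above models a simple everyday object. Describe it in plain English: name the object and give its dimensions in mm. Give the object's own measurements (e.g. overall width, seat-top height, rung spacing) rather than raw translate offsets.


A straight staircase of 4 solid steps. Each step is 1179 mm wide (x), 221 mm deep (y, the going) and 201 mm tall (the rise). The first step rests on the floor; each subsequent step sits one going further in +y and one rise higher in +z, directly behind and above the previous step with no overlap.


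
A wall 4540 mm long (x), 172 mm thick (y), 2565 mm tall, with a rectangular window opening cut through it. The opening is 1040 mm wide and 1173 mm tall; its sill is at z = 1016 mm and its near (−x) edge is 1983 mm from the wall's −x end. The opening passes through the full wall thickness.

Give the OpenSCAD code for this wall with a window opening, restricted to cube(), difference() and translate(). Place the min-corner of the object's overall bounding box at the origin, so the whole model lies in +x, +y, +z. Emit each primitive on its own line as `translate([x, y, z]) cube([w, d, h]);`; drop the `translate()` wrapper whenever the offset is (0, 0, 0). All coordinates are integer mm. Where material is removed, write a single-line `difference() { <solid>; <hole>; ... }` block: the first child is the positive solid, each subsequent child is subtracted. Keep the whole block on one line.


difference() { cube([4540, 172, 2565]); translate([1983, 0, 1016]) cube([1040, 172, 1173]); }


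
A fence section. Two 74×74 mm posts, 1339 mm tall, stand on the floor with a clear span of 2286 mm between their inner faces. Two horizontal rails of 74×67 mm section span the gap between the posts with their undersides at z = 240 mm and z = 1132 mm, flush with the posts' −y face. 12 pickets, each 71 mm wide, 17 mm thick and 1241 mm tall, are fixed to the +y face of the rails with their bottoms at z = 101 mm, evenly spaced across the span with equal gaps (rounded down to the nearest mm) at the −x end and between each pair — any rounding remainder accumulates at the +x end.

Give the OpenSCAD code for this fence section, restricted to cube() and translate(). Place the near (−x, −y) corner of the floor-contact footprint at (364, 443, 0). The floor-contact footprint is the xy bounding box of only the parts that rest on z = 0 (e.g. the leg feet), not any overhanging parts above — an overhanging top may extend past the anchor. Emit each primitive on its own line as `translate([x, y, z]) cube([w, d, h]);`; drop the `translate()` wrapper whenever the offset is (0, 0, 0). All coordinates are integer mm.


translate([364, 443, 0]) cube([74, 74, 1339]);
translate([2724, 443, 0]) cube([74, 74, 1339]);
translate([438, 443, 240]) cube([2286, 74, 67]);
translate([438, 443, 1132]) cube([2286, 74, 67]);
translate([548, 517, 101]) cube([71, 17, 1241]);
translate([729, 517, 101]) cube([71, 17, 1241]);
translate([910, 517, 101]) cube([71, 17, 1241]);
translate([1091, 517, 101]) cube([71, 17, 1241]);
translate([1272, 517, 101]) cube([71, 17, 1241]);
translate([1453, 517, 101]) cube([71, 17, 1241]);
translate([1634, 517, 101]) cube([71, 17, 1241]);
translate([1815, 517, 101]) cube([71, 17, 1241]);
translate([1996, 517, 101]) cube([71, 17, 1241]);
translate([2177, 517, 101]) cube([71, 17, 1241]);
translate([2358, 517, 101]) cube([71, 17, 1241]);
translate([2539, 517, 101]) cube([71, 17, 1241]);
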